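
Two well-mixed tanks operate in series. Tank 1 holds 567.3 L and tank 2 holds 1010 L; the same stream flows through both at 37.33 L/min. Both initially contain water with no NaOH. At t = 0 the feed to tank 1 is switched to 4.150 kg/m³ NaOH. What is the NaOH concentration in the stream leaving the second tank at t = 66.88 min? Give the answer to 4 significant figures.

3.416 kg/m³

Each tank obeys Vᵢ dCᵢ/dt = Q(Cᵢ₋₁ − Cᵢ), so τᵢ = Vᵢ/Q.
τ₁ = 567.3/37.33 = 15.1969 min; τ₂ = 1010/37.33 = 27.0560 min.
Tank 1: C₁ = C_in(1 − e^(−t/τ₁)). Tank 2 (τ₁ ≠ τ₂): C₂ = C_in[1 − (τ₁ e^(−t/τ₁) − τ₂ e^(−t/τ₂))/(τ₁ − τ₂)].
At t = 66.88: e^(−t/τ₁) = 0.0122663, e^(−t/τ₂) = 0.0844233.
C₂ = 4.150·[1 − (15.1969·0.0122663 − 27.0560·0.0844233)/(-11.8591)] = 4.150·0.823111 = 3.41591 kg/m³.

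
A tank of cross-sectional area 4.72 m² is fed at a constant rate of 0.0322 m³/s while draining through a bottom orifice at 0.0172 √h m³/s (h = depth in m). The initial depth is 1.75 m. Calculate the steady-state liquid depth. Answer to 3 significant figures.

3.50 m

A dh/dt = Q_in − 0.0172 √h. Steady state requires inflow = outflow:
Q_in = 0.0172 √h_ss ⇒ √h_ss = 0.0322/0.0172 = 1.8721.
h_ss = 1.8721² = 3.5047 m. (Since h₀ = 1.75 m < h_ss, the level will rise toward this value.)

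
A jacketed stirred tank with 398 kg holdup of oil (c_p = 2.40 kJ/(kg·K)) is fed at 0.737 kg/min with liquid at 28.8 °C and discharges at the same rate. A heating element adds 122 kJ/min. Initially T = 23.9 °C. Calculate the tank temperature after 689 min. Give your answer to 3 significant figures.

M c_p dT/dt = ṁ c_p (T_in − T) + Q̇.
τ = M/ṁ = 540.03 min; T_ss = T_in + Q̇/(ṁ c_p) = 28.8 + 122/(0.737·2.40) = 97.773 °C.
Solution: T(t) = T_ss + (T₀ − T_ss) e^(−t/τ).
T(689) = 97.773 + (-73.873)·e^(−689/540.03) = 97.773 + (-73.873)·0.27919 = 77.149 °C.

77.1 °C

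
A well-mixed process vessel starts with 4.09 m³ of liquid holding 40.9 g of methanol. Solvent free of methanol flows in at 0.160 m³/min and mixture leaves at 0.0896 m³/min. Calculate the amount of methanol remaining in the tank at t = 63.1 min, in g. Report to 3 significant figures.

Total volume: dV/dt = Q_in − Q_out = 0.070400 m³/min, so V(t) = 4.09 + 0.070400 t and V(63.1) = 8.5322 m³.
No methanol enters, so dm/dt = −Q_out · (m/V).
Separate: dm/m = −Q_out dt/V(t) ⇒ ln(m/m₀) = −(Q_out/(Q_in−Q_out)) ln(V/V₀).
m = m₀ (V₀/V)^(Q_out/(Q_in−Q_out)) = 40.9 × (4.09/8.5322)^(1.2727) = 16.043 g.

16.0 g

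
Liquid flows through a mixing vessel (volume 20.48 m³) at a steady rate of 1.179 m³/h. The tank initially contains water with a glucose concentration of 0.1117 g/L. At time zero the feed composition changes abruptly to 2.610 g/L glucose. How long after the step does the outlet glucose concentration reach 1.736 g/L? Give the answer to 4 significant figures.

18.24 h

Species balance: V dC/dt = Q(C_in − C) ⇒ τ = V/Q = 17.3707 h.
C(t) = C_in + (C₀ − C_in) e^(−t/τ). Set C = 1.736 and solve for t:
e^(−t/τ) = (C − C_in)/(C₀ − C_in) = (1.736 − 2.610)/(0.1117 − 2.610) = 0.349838
t = −τ ln(…) = 17.3707 × 1.05029 = 18.2441 h.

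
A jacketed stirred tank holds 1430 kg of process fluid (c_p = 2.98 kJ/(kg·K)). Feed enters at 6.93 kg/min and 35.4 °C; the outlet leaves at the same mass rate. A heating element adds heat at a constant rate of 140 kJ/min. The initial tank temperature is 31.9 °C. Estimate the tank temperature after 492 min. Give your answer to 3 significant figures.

41.2 °C

M c_p dT/dt = ṁ c_p (T_in − T) + Q̇.
τ = M/ṁ = 206.35 min; T_ss = T_in + Q̇/(ṁ c_p) = 35.4 + 140/(6.93·2.98) = 42.179 °C.
Integrating: T(t) = T_ss + (T₀ − T_ss) e^(−t/τ).
T(492) = 42.179 + (-10.279)·e^(−492/206.35) = 42.179 + (-10.279)·0.092153 = 41.232 °C.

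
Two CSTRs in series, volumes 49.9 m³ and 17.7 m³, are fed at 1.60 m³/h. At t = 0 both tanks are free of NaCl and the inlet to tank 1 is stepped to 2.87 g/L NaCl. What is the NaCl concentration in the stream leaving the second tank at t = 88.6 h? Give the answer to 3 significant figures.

Species balance on tank i: dCᵢ/dt = (Cᵢ₋₁ − Cᵢ)/τᵢ with τᵢ = Vᵢ/Q.
τ₁ = 49.9/1.60 = 31.187 h; τ₂ = 17.7/1.60 = 11.062 h.
Solving the cascade with C₁(0)=C₂(0)=0 gives C₂(t) = C_in[1 − (τ₁ e^(−t/τ₁) − τ₂ e^(−t/τ₂))/(τ₁ − τ₂)].
At t = 88.6: e^(−t/τ₁) = 0.058374, e^(−t/τ₂) = 0.00033244.
C₂ = 2.87·[1 − (31.187·0.058374 − 11.062·0.00033244)/(20.125)] = 2.87·0.90972 = 2.6109 g/L.

2.61 g/L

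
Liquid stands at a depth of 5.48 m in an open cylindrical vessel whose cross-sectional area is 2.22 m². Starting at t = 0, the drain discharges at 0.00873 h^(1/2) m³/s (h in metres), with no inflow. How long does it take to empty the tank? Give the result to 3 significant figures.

1190 s

Unsteady balance on liquid volume: A dh/dt = −0.00873 √h.
This is separable: 2 d(√h)/dt = −0.00873/A, so √h = √h₀ − (0.00873/(2A)) t.
Set h = 0: 2√h₀ = (0.00873/A) t_empty ⇒ t_empty = 2A√h₀/0.00873.
t_empty = 2·2.22·√5.48/0.00873 = 4.4400·2.3409/0.00873 = 1190.6 s.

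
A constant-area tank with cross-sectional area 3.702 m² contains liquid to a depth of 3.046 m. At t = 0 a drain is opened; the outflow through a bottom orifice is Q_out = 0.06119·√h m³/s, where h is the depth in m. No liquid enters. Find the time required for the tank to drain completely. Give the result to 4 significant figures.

211.2 s

Unsteady balance on liquid volume: A dh/dt = −0.06119 √h.
Separate and integrate: 2(√h − √h₀) = −(0.06119/A) t.
Tank is empty when √h = 0: t_empty = 2A√h₀/0.06119.
t_empty = 2·3.702·√3.046/0.06119 = 7.40400·1.74528/0.06119 = 211.179 s.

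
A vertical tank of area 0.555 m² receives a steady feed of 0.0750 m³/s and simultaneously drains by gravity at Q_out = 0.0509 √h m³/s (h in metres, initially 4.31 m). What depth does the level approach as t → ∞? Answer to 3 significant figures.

2.17 m

Mass balance (ρ constant): A dh/dt = Q_in − 0.0509 √h. At steady state dh/dt = 0:
Q_in = 0.0509 √h_ss ⇒ √h_ss = 0.0750/0.0509 = 1.4735.
h_ss = 1.4735² = 2.1711 m. (Since h₀ = 4.31 m > h_ss, the level will fall toward this value.)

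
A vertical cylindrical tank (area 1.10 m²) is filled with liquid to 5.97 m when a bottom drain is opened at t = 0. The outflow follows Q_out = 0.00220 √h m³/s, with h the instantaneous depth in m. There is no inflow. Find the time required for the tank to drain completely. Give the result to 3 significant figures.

2440 s

Mass balance (ρ constant): A dh/dt = −0.00220 √h.
Separate and integrate: 2(√h − √h₀) = −(0.00220/A) t.
Set h = 0: 2√h₀ = (0.00220/A) t_empty ⇒ t_empty = 2A√h₀/0.00220.
t_empty = 2·1.10·√5.97/0.00220 = 2.2000·2.4434/0.00220 = 2443.4 s.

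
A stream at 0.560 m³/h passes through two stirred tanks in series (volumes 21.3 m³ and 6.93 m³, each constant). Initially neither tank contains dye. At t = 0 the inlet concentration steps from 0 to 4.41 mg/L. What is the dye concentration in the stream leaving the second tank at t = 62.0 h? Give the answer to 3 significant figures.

Each tank obeys Vᵢ dCᵢ/dt = Q(Cᵢ₋₁ − Cᵢ), so τᵢ = Vᵢ/Q.
τ₁ = 21.3/0.560 = 38.036 h; τ₂ = 6.93/0.560 = 12.375 h.
Tank 1: C₁ = C_in(1 − e^(−t/τ₁)). Tank 2 (τ₁ ≠ τ₂): C₂ = C_in[1 − (τ₁ e^(−t/τ₁) − τ₂ e^(−t/τ₂))/(τ₁ − τ₂)].
At t = 62.0: e^(−t/τ₁) = 0.19592, e^(−t/τ₂) = 0.0066702.
C₂ = 4.41·[1 − (38.036·0.19592 − 12.375·0.0066702)/(25.661)] = 4.41·0.71281 = 3.1435 mg/L.

3.14 mg/L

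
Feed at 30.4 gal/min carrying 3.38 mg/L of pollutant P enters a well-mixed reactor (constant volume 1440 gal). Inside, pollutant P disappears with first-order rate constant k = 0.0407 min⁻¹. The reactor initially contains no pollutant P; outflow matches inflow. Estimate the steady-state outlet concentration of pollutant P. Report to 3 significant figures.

1.15 mg/L

V dC/dt = Q(C_in − C) − k V C.
At steady state: 0 = Q C_in − (Q + kV) C_ss, so C_ss = Q C_in/(Q + kV).
C_ss = 30.4·3.38/(30.4 + 0.0407·1440) = 102.75/89.008 = 1.1544 mg/L.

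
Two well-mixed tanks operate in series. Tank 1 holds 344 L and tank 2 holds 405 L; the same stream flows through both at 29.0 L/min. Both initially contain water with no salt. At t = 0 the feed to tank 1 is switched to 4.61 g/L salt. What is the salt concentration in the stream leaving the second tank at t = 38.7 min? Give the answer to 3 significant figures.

3.69 g/L

Species balance on tank i: dCᵢ/dt = (Cᵢ₋₁ − Cᵢ)/τᵢ with τᵢ = Vᵢ/Q.
τ₁ = 344/29.0 = 11.862 min; τ₂ = 405/29.0 = 13.966 min.
Tank 1: C₁ = C_in(1 − e^(−t/τ₁)). Tank 2 (τ₁ ≠ τ₂): C₂ = C_in[1 − (τ₁ e^(−t/τ₁) − τ₂ e^(−t/τ₂))/(τ₁ − τ₂)].
At t = 38.7: e^(−t/τ₁) = 0.038293, e^(−t/τ₂) = 0.062592.
C₂ = 4.61·[1 − (11.862·0.038293 − 13.966·0.062592)/(-2.1034)] = 4.61·0.80037 = 3.6897 g/L.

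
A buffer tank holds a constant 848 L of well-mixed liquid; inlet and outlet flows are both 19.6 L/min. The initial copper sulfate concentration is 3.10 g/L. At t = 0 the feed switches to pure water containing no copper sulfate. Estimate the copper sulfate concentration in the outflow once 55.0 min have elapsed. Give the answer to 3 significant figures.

Accumulation = in − out for the solute gives V dC/dt = Q(C_in − C).
So dC/dt = (C_in − C)/τ with τ = V/Q = 848/19.6 = 43.265 min.
Integrating: C(t) = C_in + (C₀ − C_in) e^(−t/τ).
C(55.0) = 0 + (3.10 − 0)·e^(−55.0/43.265) = 0 + (3.1000)·0.28049 = 0.86951 g/L.

0.870 g/L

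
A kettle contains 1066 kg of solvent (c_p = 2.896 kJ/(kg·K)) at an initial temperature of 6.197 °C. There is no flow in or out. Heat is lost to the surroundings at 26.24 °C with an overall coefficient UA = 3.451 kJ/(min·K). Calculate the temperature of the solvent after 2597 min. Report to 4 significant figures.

25.14 °C

M c_p dT/dt = −UA(T − T_amb).
dT/dt = (T_ss − T)/τ with T_ss = T_amb = 26.2400 °C, τ = M c_p/UA = 1066·2.896/3.451 = 894.563 min.
This is linear first-order; T(t) = T_ss + (T₀ − T_ss) e^(−t/τ).
T(2597) = 26.2400 + (-20.0430)·0.0548532 = 25.1406 °C.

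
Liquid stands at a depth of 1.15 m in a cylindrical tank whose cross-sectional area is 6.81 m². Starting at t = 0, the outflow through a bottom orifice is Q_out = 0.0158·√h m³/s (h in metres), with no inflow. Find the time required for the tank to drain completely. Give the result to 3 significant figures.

Volume balance on the tank: A dh/dt = −0.0158 √h.
∫ h^(−1/2) dh = −(0.0158/A) ∫ dt, giving 2√h = 2√h₀ − (0.0158/A) t.
Tank is empty when √h = 0: t_empty = 2A√h₀/0.0158.
t_empty = 2·6.81·√1.15/0.0158 = 13.620·1.0724/0.0158 = 924.42 s.

924 s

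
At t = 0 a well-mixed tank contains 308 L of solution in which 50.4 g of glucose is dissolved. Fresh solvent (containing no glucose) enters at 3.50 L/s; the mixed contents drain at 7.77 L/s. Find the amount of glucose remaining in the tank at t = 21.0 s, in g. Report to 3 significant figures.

26.9 g

Total volume: dV/dt = Q_in − Q_out = -4.2700 L/s, so V(t) = 308 − 4.2700 t and V(21.0) = 218.33 L.
Solute balance: dm/dt = 0 − Q_out C = −Q_out m/V(t).
dm/m = −Q_out dt/(V₀ − 4.2700 t); integrating gives ln(m/m₀) = −(Q_out/(Q_in−Q_out)) ln(V/V₀).
m = m₀ (V₀/V)^(Q_out/(Q_in−Q_out)) = 50.4 × (308/218.33)^(-1.8197) = 26.947 g.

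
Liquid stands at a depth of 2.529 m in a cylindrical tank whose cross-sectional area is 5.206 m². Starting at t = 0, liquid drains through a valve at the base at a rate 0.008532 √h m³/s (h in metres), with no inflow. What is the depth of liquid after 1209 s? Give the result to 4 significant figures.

0.3595 m

A dh/dt = −Q_out = −0.008532 √h.
Separate and integrate: 2(√h − √h₀) = −(0.008532/A) t.
√h = √2.529 − 0.008532·1209/(2·5.206) = 1.59028 − 0.990702 = 0.599581.
h = 0.599581² = 0.359498 m.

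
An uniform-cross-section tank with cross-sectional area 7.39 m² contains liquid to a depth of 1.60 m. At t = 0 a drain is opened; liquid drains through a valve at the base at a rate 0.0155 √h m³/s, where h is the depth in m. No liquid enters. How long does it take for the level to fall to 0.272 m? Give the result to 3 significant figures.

709 s

With no inflow, A dh/dt = −0.0155 √h.
∫ h^(−1/2) dh = −(0.0155/A) ∫ dt, giving 2√h = 2√h₀ − (0.0155/A) t.
t = 2A(√h₀ − √h)/0.0155 = 2·7.39·(√1.60 − √0.272)/0.0155
  = 14.780 × (1.2649 − 0.52154) / 0.0155 = 708.84 s.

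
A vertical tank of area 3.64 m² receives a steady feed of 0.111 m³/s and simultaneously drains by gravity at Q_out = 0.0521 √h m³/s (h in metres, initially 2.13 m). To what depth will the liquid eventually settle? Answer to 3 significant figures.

4.54 m

Level balance: A dh/dt = 0.111 − 0.0521 √h. Setting dh/dt = 0:
Q_in = 0.0521 √h_ss ⇒ √h_ss = 0.111/0.0521 = 2.1305.
h_ss = 2.1305² = 4.5391 m. (Since h₀ = 2.13 m < h_ss, the level will rise toward this value.)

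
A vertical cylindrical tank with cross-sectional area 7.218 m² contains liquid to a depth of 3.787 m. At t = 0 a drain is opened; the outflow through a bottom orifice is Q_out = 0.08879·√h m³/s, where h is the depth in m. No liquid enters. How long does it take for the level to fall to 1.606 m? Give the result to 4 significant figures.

Accumulation of liquid (constant cross-section A): A dh/dt = −0.08879 √h.
This is separable: 2 d(√h)/dt = −0.08879/A, so √h = √h₀ − (0.08879/(2A)) t.
t = 2A(√h₀ − √h)/0.08879 = 2·7.218·(√3.787 − √1.606)/0.08879
  = 14.4360 × (1.94602 − 1.26728) / 0.08879 = 110.354 s.

110.4 s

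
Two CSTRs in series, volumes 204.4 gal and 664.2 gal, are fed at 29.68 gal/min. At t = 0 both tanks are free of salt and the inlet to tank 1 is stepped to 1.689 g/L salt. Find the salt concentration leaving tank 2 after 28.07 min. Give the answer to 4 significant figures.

1.006 g/L

Species balance on tank i: dCᵢ/dt = (Cᵢ₋₁ − Cᵢ)/τᵢ with τᵢ = Vᵢ/Q.
τ₁ = 204.4/29.68 = 6.88679 min; τ₂ = 664.2/29.68 = 22.3787 min.
Tank 1: C₁ = C_in(1 − e^(−t/τ₁)). Tank 2 (τ₁ ≠ τ₂): C₂ = C_in[1 − (τ₁ e^(−t/τ₁) − τ₂ e^(−t/τ₂))/(τ₁ − τ₂)].
At t = 28.07: e^(−t/τ₁) = 0.0169766, e^(−t/τ₂) = 0.285271.
C₂ = 1.689·[1 − (6.88679·0.0169766 − 22.3787·0.285271)/(-15.4919)] = 1.689·0.595462 = 1.00574 g/L.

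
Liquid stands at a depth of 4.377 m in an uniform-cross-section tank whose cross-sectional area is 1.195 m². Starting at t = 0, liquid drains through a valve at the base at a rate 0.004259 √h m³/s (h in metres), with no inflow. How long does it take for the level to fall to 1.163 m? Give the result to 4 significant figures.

With no inflow, A dh/dt = −0.004259 √h.
This is separable: 2 d(√h)/dt = −0.004259/A, so √h = √h₀ − (0.004259/(2A)) t.
t = 2A(√h₀ − √h)/0.004259 = 2·1.195·(√4.377 − √1.163)/0.004259
  = 2.39000 × (2.09213 − 1.07842) / 0.004259 = 568.854 s.

568.9 s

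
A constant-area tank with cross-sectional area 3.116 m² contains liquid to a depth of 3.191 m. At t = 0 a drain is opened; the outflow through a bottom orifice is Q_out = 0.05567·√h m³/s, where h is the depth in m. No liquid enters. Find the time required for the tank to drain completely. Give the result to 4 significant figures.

200.0 s

A dh/dt = −Q_out = −0.05567 √h.
∫ h^(−1/2) dh = −(0.05567/A) ∫ dt, giving 2√h = 2√h₀ − (0.05567/A) t.
Set h = 0: 2√h₀ = (0.05567/A) t_empty ⇒ t_empty = 2A√h₀/0.05567.
t_empty = 2·3.116·√3.191/0.05567 = 6.23200·1.78634/0.05567 = 199.972 s.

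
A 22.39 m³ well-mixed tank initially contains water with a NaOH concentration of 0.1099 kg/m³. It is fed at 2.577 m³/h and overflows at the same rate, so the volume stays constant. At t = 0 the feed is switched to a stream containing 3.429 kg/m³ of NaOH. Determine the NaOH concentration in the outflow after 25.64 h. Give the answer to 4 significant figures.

3.255 kg/m³

Accumulation = in − out for the solute gives V dC/dt = Q(C_in − C).
So dC/dt = (C_in − C)/τ with τ = V/Q = 22.39/2.577 = 8.68840 h.
Integrating: C(t) = C_in + (C₀ − C_in) e^(−t/τ).
C(25.64) = 3.429 + (0.1099 − 3.429)·e^(−25.64/8.68840) = 3.429 + (-3.31910)·0.0522841 = 3.25546 kg/m³.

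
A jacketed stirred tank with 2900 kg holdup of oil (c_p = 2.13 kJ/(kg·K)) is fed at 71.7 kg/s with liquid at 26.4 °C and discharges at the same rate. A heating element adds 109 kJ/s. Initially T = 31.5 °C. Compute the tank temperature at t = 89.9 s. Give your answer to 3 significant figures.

27.6 °C

Energy balance: M c_p dT/dt = ṁ c_p (T_in − T) + 109.
τ = M/ṁ = 40.446 s; T_ss = T_in + Q̇/(ṁ c_p) = 26.4 + 109/(71.7·2.13) = 27.114 °C.
This is linear first-order; T(t) = T_ss + (T₀ − T_ss) e^(−t/τ).
T(89.9) = 27.114 + (4.3863)·e^(−89.9/40.446) = 27.114 + (4.3863)·0.10832 = 27.589 °C.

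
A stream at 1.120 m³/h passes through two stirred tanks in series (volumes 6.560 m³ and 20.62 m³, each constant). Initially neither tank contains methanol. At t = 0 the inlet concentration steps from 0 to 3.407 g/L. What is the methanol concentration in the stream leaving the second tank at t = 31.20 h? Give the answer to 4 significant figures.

2.497 g/L

Each tank obeys Vᵢ dCᵢ/dt = Q(Cᵢ₋₁ − Cᵢ), so τᵢ = Vᵢ/Q.
τ₁ = 6.560/1.120 = 5.85714 h; τ₂ = 20.62/1.120 = 18.4107 h.
Tank 1: C₁ = C_in(1 − e^(−t/τ₁)). Tank 2 (τ₁ ≠ τ₂): C₂ = C_in[1 − (τ₁ e^(−t/τ₁) − τ₂ e^(−t/τ₂))/(τ₁ − τ₂)].
At t = 31.20: e^(−t/τ₁) = 0.00485945, e^(−t/τ₂) = 0.183661.
C₂ = 3.407·[1 − (5.85714·0.00485945 − 18.4107·0.183661)/(-12.5536)] = 3.407·0.732916 = 2.49704 g/L.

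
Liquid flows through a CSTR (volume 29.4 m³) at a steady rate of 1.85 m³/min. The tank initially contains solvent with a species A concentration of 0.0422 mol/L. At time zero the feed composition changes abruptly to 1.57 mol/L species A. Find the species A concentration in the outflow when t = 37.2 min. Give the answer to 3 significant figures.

Accumulation = in − out for the solute gives V dC/dt = Q(C_in − C).
Time constant τ = V/Q = 29.4/1.85 = 15.892 min.
C approaches C_in exponentially: C(t) = C_in + (C₀ − C_in) e^(−t/τ).
C(37.2) = 1.57 + (0.0422 − 1.57)·e^(−37.2/15.892) = 1.57 + (-1.5278)·0.096249 = 1.4230 mol/L.

1.42 mol/L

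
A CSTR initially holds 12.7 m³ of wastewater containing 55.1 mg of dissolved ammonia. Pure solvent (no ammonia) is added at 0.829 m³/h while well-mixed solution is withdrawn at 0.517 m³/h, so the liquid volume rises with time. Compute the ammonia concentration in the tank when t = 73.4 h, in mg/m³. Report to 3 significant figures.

Let m(t) be the amount of ammonia. Volume: V(t) = V₀ + (Q_in − Q_out) t = 12.7 + 0.31200 t; V(73.4) = 35.601 m³.
Solute balance: dm/dt = 0 − Q_out C = −Q_out m/V(t).
Separate: dm/m = −Q_out dt/V(t) ⇒ ln(m/m₀) = −(Q_out/(Q_in−Q_out)) ln(V/V₀).
m = m₀ (V₀/V)^(Q_out/(Q_in−Q_out)) = 55.1 × (12.7/35.601)^(1.6571) = 9.9853 mg.
C = m/V = 9.9853/35.601 = 0.28048 mg/m³.

0.280 mg/m³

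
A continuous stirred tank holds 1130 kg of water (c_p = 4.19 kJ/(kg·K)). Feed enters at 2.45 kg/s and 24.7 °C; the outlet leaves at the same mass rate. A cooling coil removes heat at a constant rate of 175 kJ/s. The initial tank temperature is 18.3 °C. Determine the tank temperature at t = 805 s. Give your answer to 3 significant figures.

First-law balance (no shaft work): M c_p dT/dt = ṁ c_p (T_in − T) − 175.
τ = M/ṁ = 461.22 s; T_ss = T_in − Q̇/(ṁ c_p) = 24.7 − 175/(2.45·4.19) = 7.6526 °C.
T approaches T_ss exponentially: T(t) = T_ss + (T₀ − T_ss) e^(−t/τ).
T(805) = 7.6526 + (10.647)·e^(−805/461.22) = 7.6526 + (10.647)·0.17458 = 9.5115 °C.

9.51 °C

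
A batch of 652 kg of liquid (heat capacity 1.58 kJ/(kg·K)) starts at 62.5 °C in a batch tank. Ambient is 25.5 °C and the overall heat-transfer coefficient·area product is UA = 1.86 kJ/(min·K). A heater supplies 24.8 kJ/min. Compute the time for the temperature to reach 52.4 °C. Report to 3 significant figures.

308 min

Lumped-capacitance energy balance: M c_p dT/dt = UA(T_amb − T) + Q̇.
τ = M c_p/UA = 553.85 min; T_ss = T_amb + Q̇/UA = 25.5 + 24.8/1.86 = 38.833 °C.
T(t) = T_ss + (T₀ − T_ss)e^(−t/τ); set T = 52.4:
t = −τ ln[(T − T_ss)/(T₀ − T_ss)] = −553.85 · ln(0.57324) = 308.19 min.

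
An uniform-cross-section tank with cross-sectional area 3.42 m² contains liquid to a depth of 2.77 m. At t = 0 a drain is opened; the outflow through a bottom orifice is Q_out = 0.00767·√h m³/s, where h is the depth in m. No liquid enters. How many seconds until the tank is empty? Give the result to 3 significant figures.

1480 s

With no inflow, A dh/dt = −0.00767 √h.
∫ h^(−1/2) dh = −(0.00767/A) ∫ dt, giving 2√h = 2√h₀ − (0.00767/A) t.
Tank is empty when √h = 0: t_empty = 2A√h₀/0.00767.
t_empty = 2·3.42·√2.77/0.00767 = 6.8400·1.6643/0.00767 = 1484.2 s.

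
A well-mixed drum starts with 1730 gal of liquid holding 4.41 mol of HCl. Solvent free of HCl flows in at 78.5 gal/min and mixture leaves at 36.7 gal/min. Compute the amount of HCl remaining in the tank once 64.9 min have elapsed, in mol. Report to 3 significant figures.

1.93 mol

Let m(t) be the amount of HCl. Volume: V(t) = V₀ + (Q_in − Q_out) t = 1730 + 41.800 t; V(64.9) = 4442.8 gal.
No HCl enters, so dm/dt = −Q_out · (m/V).
dm/m = −Q_out dt/(V₀ + 41.800 t); integrating gives ln(m/m₀) = −(Q_out/(Q_in−Q_out)) ln(V/V₀).
m = m₀ (V₀/V)^(Q_out/(Q_in−Q_out)) = 4.41 × (1730/4442.8)^(0.87799) = 1.9266 mol.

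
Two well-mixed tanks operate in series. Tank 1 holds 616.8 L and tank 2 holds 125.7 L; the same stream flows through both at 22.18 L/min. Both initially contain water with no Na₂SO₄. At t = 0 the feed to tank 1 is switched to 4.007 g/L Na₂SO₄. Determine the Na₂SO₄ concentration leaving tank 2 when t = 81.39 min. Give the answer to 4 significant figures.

Each tank obeys Vᵢ dCᵢ/dt = Q(Cᵢ₋₁ − Cᵢ), so τᵢ = Vᵢ/Q.
τ₁ = 616.8/22.18 = 27.8088 min; τ₂ = 125.7/22.18 = 5.66727 min.
Solving the cascade with C₁(0)=C₂(0)=0 gives C₂(t) = C_in[1 − (τ₁ e^(−t/τ₁) − τ₂ e^(−t/τ₂))/(τ₁ − τ₂)].
At t = 81.39: e^(−t/τ₁) = 0.0535699, e^(−t/τ₂) = 5.79316e-07.
C₂ = 4.007·[1 − (27.8088·0.0535699 − 5.66727·5.79316e-07)/(22.1416)] = 4.007·0.932719 = 3.73740 g/L.

3.737 g/L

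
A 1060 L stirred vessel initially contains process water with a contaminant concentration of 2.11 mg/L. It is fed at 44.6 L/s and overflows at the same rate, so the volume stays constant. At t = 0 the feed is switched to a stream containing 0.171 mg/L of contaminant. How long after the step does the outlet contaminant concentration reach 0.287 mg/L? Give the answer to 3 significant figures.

66.9 s

Unsteady species balance (constant V, well mixed): V dC/dt = Q(C_in − C), so τ = V/Q = 23.767 s.
C(t) = C_in + (C₀ − C_in) e^(−t/τ). Set C = 0.287 and solve for t:
e^(−t/τ) = (C − C_in)/(C₀ − C_in) = (0.287 − 0.171)/(2.11 − 0.171) = 0.059825
t = −τ ln(…) = 23.767 × 2.8163 = 66.935 s.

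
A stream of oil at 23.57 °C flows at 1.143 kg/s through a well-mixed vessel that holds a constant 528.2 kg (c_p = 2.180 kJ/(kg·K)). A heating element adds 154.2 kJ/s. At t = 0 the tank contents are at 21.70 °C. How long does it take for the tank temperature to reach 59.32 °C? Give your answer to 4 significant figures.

412.1 s

First-law balance (no shaft work): M c_p dT/dt = ṁ c_p (T_in − T) + 154.2.
τ = M/ṁ = 462.117 s; T_ss = T_in + Q̇/(ṁ c_p) = 85.4545 °C.
T(t) = T_ss + (T₀ − T_ss) e^(−t/τ). Set T = 59.32:
e^(−t/τ) = (59.32 − 85.4545)/(21.70 − 85.4545) = 0.409924
t = −462.117 · ln(0.409924) = 412.109 s.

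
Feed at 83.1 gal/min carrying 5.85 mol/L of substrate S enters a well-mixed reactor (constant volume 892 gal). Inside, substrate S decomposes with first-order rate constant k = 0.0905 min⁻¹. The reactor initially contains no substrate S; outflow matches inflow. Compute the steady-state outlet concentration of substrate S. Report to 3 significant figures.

2.97 mol/L

Accumulation = in − out − consumed: V dC/dt = Q C_in − Q C − k V C.
At steady state: 0 = Q C_in − (Q + kV) C_ss, so C_ss = Q C_in/(Q + kV).
C_ss = 83.1·5.85/(83.1 + 0.0905·892) = 486.13/163.83 = 2.9674 mol/L.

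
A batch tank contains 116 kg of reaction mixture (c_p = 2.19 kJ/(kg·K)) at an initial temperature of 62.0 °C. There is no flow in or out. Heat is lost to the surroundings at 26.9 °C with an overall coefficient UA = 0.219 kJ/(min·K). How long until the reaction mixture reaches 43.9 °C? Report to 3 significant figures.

841 min

Energy balance: M c_p dT/dt = −UA(T − T_amb).
τ = M c_p/UA = 1160.0 min; T_ss = T_amb = 26.900 °C.
T(t) = T_ss + (T₀ − T_ss)e^(−t/τ); set T = 43.9:
t = −τ ln[(T − T_ss)/(T₀ − T_ss)] = −1160.0 · ln(0.48433) = 840.99 min.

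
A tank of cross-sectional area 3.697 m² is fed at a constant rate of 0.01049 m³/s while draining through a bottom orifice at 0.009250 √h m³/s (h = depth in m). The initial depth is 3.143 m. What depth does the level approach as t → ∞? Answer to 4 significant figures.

A dh/dt = Q_in − 0.009250 √h. Steady state requires inflow = outflow:
Q_in = 0.009250 √h_ss ⇒ √h_ss = 0.01049/0.009250 = 1.13405.
h_ss = 1.13405² = 1.28608 m. (Since h₀ = 3.143 m > h_ss, the level will fall toward this value.)

1.286 m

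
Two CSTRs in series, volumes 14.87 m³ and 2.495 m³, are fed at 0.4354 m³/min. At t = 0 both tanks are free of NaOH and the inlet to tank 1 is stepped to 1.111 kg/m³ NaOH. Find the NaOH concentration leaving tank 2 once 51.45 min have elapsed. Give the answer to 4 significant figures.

0.8151 kg/m³

Time constants: τᵢ = Vᵢ/Q for each well-mixed tank.
τ₁ = 14.87/0.4354 = 34.1525 min; τ₂ = 2.495/0.4354 = 5.73036 min.
Solving the cascade with C₁(0)=C₂(0)=0 gives C₂(t) = C_in[1 − (τ₁ e^(−t/τ₁) − τ₂ e^(−t/τ₂))/(τ₁ − τ₂)].
At t = 51.45: e^(−t/τ₁) = 0.221689, e^(−t/τ₂) = 0.000126093.
C₂ = 1.111·[1 − (34.1525·0.221689 − 5.73036·0.000126093)/(28.4221)] = 1.111·0.733640 = 0.815074 kg/m³.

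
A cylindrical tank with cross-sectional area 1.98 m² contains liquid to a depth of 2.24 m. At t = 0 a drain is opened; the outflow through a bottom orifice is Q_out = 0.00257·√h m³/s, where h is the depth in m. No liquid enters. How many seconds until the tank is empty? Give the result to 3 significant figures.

A dh/dt = −Q_out = −0.00257 √h.
Separate and integrate: 2(√h − √h₀) = −(0.00257/A) t.
Tank is empty when √h = 0: t_empty = 2A√h₀/0.00257.
t_empty = 2·1.98·√2.24/0.00257 = 3.9600·1.4967/0.00257 = 2306.1 s.

2310 s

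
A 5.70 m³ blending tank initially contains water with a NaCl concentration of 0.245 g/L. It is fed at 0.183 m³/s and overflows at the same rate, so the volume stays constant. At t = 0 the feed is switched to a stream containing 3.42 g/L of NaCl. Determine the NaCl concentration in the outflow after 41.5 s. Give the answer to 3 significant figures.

2.58 g/L

Accumulation = in − out for the solute gives V dC/dt = Q(C_in − C).
Rewrite as dC/dt + C/τ = C_in/τ, τ = V/Q = 31.148 s.
Solution: C(t) = C_in + (C₀ − C_in) e^(−t/τ).
C(41.5) = 3.42 + (0.245 − 3.42)·e^(−41.5/31.148) = 3.42 + (-3.1750)·0.26385 = 2.5823 g/L.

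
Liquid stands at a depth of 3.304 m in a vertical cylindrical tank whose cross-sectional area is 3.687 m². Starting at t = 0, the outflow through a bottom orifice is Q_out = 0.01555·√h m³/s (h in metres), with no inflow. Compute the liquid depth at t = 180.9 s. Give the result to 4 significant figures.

2.063 m

A dh/dt = −Q_out = −0.01555 √h.
This is separable: 2 d(√h)/dt = −0.01555/A, so √h = √h₀ − (0.01555/(2A)) t.
√h = √3.304 − 0.01555·180.9/(2·3.687) = 1.81769 − 0.381475 = 1.43622.
h = 1.43622² = 2.06272 m.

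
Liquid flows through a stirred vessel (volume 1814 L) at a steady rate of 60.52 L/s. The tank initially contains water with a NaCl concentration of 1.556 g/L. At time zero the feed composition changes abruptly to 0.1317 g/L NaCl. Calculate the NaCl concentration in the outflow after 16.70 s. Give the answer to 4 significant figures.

Accumulation = in − out for the solute gives V dC/dt = Q(C_in − C).
So dC/dt = (C_in − C)/τ with τ = V/Q = 1814/60.52 = 29.9736 s.
Solution: C(t) = C_in + (C₀ − C_in) e^(−t/τ).
C(16.70) = 0.1317 + (1.556 − 0.1317)·e^(−16.70/29.9736) = 0.1317 + (1.42430)·0.572835 = 0.947589 g/L.

0.9476 g/L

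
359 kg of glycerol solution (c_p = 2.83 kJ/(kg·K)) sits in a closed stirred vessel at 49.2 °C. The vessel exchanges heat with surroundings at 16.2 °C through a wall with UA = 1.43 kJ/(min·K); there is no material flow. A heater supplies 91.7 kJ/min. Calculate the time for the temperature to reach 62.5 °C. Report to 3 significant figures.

M c_p dT/dt = −UA(T − T_amb) + Q̇.
τ = M c_p/UA = 710.47 min; T_ss = T_amb + Q̇/UA = 16.2 + 91.7/1.43 = 80.326 °C.
T(t) = T_ss + (T₀ − T_ss)e^(−t/τ); set T = 62.5:
t = −τ ln[(T − T_ss)/(T₀ − T_ss)] = −710.47 · ln(0.57270) = 396.01 min.

396 min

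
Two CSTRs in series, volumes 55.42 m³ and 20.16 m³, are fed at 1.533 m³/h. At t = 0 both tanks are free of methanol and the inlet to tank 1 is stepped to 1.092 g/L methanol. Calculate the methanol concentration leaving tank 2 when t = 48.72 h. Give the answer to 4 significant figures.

Time constants: τᵢ = Vᵢ/Q for each well-mixed tank.
τ₁ = 55.42/1.533 = 36.1513 h; τ₂ = 20.16/1.533 = 13.1507 h.
Solving the cascade with C₁(0)=C₂(0)=0 gives C₂(t) = C_in[1 − (τ₁ e^(−t/τ₁) − τ₂ e^(−t/τ₂))/(τ₁ − τ₂)].
At t = 48.72: e^(−t/τ₁) = 0.259846, e^(−t/τ₂) = 0.0246064.
C₂ = 1.092·[1 − (36.1513·0.259846 − 13.1507·0.0246064)/(23.0007)] = 1.092·0.605656 = 0.661376 g/L.

0.6614 g/L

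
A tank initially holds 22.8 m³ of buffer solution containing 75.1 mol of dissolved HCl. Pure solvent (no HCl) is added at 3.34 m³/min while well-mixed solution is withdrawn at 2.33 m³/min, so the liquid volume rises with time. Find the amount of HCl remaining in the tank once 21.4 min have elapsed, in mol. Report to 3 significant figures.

16.1 mol

Let m(t) be the amount of HCl. Volume: V(t) = V₀ + (Q_in − Q_out) t = 22.8 + 1.0100 t; V(21.4) = 44.414 m³.
Solute balance: dm/dt = 0 − Q_out C = −Q_out m/V(t).
dm/m = −Q_out dt/(V₀ + 1.0100 t); integrating gives ln(m/m₀) = −(Q_out/(Q_in−Q_out)) ln(V/V₀).
m = m₀ (V₀/V)^(Q_out/(Q_in−Q_out)) = 75.1 × (22.8/44.414)^(2.3069) = 16.128 mol.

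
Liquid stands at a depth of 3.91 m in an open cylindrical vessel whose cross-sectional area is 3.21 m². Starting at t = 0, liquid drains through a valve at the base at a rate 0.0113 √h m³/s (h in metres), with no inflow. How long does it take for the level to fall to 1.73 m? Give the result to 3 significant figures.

376 s

A dh/dt = −Q_out = −0.0113 √h.
Separate and integrate: 2(√h − √h₀) = −(0.0113/A) t.
t = 2A(√h₀ − √h)/0.0113 = 2·3.21·(√3.91 − √1.73)/0.0113
  = 6.4200 × (1.9774 − 1.3153) / 0.0113 = 376.15 s.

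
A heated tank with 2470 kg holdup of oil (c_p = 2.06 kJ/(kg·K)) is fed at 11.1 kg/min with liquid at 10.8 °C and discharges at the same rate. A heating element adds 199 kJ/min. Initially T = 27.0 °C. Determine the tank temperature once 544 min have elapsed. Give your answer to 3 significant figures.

M c_p dT/dt = ṁ c_p (T_in − T) + Q̇.
Rearrange: dT/dt = (T_ss − T)/τ with τ = M/ṁ = 222.52 min and T_ss = T_in + Q̇/(ṁ c_p) = 19.503 °C.
Solution: T(t) = T_ss + (T₀ − T_ss) e^(−t/τ).
T(544) = 19.503 + (7.4971)·e^(−544/222.52) = 19.503 + (7.4971)·0.086752 = 20.153 °C.

20.2 °C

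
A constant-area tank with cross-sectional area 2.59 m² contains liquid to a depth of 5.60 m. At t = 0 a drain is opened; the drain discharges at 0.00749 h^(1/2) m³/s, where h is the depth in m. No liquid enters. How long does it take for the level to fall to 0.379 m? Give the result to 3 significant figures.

A dh/dt = −Q_out = −0.00749 √h.
This is separable: 2 d(√h)/dt = −0.00749/A, so √h = √h₀ − (0.00749/(2A)) t.
t = 2A(√h₀ − √h)/0.00749 = 2·2.59·(√5.60 − √0.379)/0.00749
  = 5.1800 × (2.3664 − 0.61563) / 0.00749 = 1210.8 s.

1210 s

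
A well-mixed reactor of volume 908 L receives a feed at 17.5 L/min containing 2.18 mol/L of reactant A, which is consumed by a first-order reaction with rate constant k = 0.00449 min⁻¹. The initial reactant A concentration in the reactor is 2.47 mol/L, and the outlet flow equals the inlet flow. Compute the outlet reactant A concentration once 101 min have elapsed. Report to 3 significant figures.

1.83 mol/L

Species balance: V dC/dt = Q C_in − Q C − k V C.
dC/dt = (Q/V) C_in − (Q/V + k) C; effective rate a = Q/V + k = 0.019273 + 0.00449 = 0.023763 min⁻¹.
C_ss = Q C_in/(Q + kV) = 1.7681 mol/L; C(t) = C_ss + (C₀ − C_ss) e^(−a t).
C(101) = 1.7681 + (0.70191)·e^(−0.023763·101) = 1.7681 + (0.70191)·0.090711 = 1.8318 mol/L.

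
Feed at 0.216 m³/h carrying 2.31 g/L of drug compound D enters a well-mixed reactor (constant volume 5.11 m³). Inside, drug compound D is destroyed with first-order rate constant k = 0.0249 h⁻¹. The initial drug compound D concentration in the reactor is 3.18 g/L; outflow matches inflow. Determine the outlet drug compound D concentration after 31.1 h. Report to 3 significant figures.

1.67 g/L

V dC/dt = Q(C_in − C) − k V C.
dC/dt = (Q/V) C_in − (Q/V + k) C; effective rate a = Q/V + k = 0.042270 + 0.0249 = 0.067170 h⁻¹.
C_ss = Q C_in/(Q + kV) = 1.4537 g/L; C(t) = C_ss + (C₀ − C_ss) e^(−a t).
C(31.1) = 1.4537 + (1.7263)·e^(−0.067170·31.1) = 1.4537 + (1.7263)·0.12381 = 1.6674 g/L.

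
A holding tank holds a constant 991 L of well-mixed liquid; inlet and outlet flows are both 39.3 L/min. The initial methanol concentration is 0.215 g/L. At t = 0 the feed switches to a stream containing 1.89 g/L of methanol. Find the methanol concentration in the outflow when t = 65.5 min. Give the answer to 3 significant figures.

Mass balance on the solute (V constant): V dC/dt = Q(C_in − C).
Rewrite as dC/dt + C/τ = C_in/τ, τ = V/Q = 25.216 min.
Solution: C(t) = C_in + (C₀ − C_in) e^(−t/τ).
C(65.5) = 1.89 + (0.215 − 1.89)·e^(−65.5/25.216) = 1.89 + (-1.6750)·0.074457 = 1.7653 g/L.

1.77 g/L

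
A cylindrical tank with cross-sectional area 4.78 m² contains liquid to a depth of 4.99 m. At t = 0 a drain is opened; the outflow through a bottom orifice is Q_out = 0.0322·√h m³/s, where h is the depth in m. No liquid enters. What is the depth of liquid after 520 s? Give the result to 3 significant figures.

0.233 m

With no inflow, A dh/dt = −0.0322 √h.
This is separable: 2 d(√h)/dt = −0.0322/A, so √h = √h₀ − (0.0322/(2A)) t.
√h = √4.99 − 0.0322·520/(2·4.78) = 2.2338 − 1.7515 = 0.48237.
h = 0.48237² = 0.23268 m.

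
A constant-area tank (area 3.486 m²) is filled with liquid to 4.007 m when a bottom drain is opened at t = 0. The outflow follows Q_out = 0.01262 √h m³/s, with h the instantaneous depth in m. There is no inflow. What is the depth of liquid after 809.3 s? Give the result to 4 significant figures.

0.2882 m

A dh/dt = −Q_out = −0.01262 √h.
∫ h^(−1/2) dh = −(0.01262/A) ∫ dt, giving 2√h = 2√h₀ − (0.01262/A) t.
√h = √4.007 − 0.01262·809.3/(2·3.486) = 2.00175 − 1.46491 = 0.536837.
h = 0.536837² = 0.288194 m.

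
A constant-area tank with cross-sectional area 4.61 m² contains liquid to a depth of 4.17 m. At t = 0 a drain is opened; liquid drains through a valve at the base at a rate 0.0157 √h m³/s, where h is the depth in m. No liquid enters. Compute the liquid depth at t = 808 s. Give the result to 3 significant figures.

Accumulation of liquid (constant cross-section A): A dh/dt = −0.0157 √h.
Separate and integrate: 2(√h − √h₀) = −(0.0157/A) t.
√h = √4.17 − 0.0157·808/(2·4.61) = 2.0421 − 1.3759 = 0.66618.
h = 0.66618² = 0.44379 m.

0.444 m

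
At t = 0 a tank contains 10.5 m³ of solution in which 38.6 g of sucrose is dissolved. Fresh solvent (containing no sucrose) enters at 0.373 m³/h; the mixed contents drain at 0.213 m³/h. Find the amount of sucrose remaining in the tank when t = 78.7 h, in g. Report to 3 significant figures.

13.5 g

Total volume: dV/dt = Q_in − Q_out = 0.16000 m³/h, so V(t) = 10.5 + 0.16000 t and V(78.7) = 23.092 m³.
Species balance (pure solvent in): dm/dt = −Q_out · m/V(t).
Separate: dm/m = −Q_out dt/V(t) ⇒ ln(m/m₀) = −(Q_out/(Q_in−Q_out)) ln(V/V₀).
m = m₀ (V₀/V)^(Q_out/(Q_in−Q_out)) = 38.6 × (10.5/23.092)^(1.3313) = 13.519 g.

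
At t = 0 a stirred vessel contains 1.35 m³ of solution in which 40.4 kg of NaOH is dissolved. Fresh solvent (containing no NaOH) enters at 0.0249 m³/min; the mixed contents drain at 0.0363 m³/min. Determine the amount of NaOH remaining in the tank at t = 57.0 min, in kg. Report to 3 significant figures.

4.99 kg

Total volume: dV/dt = Q_in − Q_out = -0.011400 m³/min, so V(t) = 1.35 − 0.011400 t and V(57.0) = 0.70020 m³.
No NaOH enters, so dm/dt = −Q_out · (m/V).
dm/m = −Q_out dt/(V₀ − 0.011400 t); integrating gives ln(m/m₀) = −(Q_out/(Q_in−Q_out)) ln(V/V₀).
m = m₀ (V₀/V)^(Q_out/(Q_in−Q_out)) = 40.4 × (1.35/0.70020)^(-3.1842) = 4.9949 kg.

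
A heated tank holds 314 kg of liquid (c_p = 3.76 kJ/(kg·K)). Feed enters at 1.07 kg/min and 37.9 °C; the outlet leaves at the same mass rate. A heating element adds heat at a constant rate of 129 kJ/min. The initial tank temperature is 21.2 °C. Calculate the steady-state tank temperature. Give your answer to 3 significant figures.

70.0 °C

M c_p dT/dt = ṁ c_p (T_in − T) + Q̇.
At steady state dT/dt = 0 ⇒ T_ss = T_in + Q̇/(ṁ c_p) = 37.9 + 129/(1.07·3.76) = 69.964 °C.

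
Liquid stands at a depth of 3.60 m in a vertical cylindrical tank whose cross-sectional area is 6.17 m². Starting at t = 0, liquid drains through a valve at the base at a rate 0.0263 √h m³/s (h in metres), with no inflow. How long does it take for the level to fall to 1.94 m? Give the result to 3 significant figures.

A dh/dt = −Q_out = −0.0263 √h.
Separate and integrate: 2(√h − √h₀) = −(0.0263/A) t.
t = 2A(√h₀ − √h)/0.0263 = 2·6.17·(√3.60 − √1.94)/0.0263
  = 12.340 × (1.8974 − 1.3928) / 0.0263 = 236.73 s.

237 s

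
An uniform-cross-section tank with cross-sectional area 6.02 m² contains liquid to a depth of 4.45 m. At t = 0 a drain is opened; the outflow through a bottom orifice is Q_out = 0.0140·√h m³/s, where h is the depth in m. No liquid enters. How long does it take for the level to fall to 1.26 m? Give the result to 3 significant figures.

849 s

With no inflow, A dh/dt = −0.0140 √h.
∫ h^(−1/2) dh = −(0.0140/A) ∫ dt, giving 2√h = 2√h₀ − (0.0140/A) t.
t = 2A(√h₀ − √h)/0.0140 = 2·6.02·(√4.45 − √1.26)/0.0140
  = 12.040 × (2.1095 − 1.1225) / 0.0140 = 848.82 s.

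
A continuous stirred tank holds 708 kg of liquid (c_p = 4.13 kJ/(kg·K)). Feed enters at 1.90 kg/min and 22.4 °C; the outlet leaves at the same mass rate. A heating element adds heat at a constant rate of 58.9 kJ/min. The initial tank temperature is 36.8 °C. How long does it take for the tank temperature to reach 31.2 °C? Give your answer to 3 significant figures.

623 min

Heat balance on the well-mixed liquid: M c_p dT/dt = ṁ c_p (T_in − T) + 58.9.
τ = M/ṁ = 372.63 min; T_ss = T_in + Q̇/(ṁ c_p) = 29.906 °C.
T(t) = T_ss + (T₀ − T_ss) e^(−t/τ). Set T = 31.2:
e^(−t/τ) = (31.2 − 29.906)/(36.8 − 29.906) = 0.18769
t = −372.63 · ln(0.18769) = 623.39 min.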